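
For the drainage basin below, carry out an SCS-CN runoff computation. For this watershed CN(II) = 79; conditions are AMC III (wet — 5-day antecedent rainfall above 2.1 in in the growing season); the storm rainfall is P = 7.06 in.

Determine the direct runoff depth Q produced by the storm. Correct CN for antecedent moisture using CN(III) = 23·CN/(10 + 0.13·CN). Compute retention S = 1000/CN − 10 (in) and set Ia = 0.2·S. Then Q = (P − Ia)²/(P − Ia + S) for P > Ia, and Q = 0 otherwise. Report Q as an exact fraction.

CN(III) from CN(II)=79: (23·79)/(10 + 0.13·79) = 181700/2027 ≈ 89.640
Max retention: S = 1000/(181700/2027) − 10 = 2100/1817 in (≈ 1.156 in)
Initial abstraction Ia = S/5 = (2100/1817)/5 = 420/1817 ≈ 0.231 in
Since P=7.060 > Ia=0.231: effective rainfall P−Ia = 620401/90850 in
Q: (620401/90850)² ÷ (725401/90850) = 384897400801/65902680850 in (≈ 5.840 in)

Q = 384897400801/65902680850 in ≈ 5.840 in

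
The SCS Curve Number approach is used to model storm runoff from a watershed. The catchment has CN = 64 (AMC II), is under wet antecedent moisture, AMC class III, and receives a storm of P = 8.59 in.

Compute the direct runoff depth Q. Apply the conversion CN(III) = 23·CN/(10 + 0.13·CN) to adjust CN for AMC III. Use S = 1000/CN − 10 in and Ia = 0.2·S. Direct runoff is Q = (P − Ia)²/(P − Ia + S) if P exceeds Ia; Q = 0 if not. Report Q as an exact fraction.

CN(III) from CN(II)=64: (23·64)/(10 + 0.13·64) = 18400/229 ≈ 80.349
Retention S: 1000/CN − 10 with CN=80.349 → S = 225/92 ≈ 2.446 in
Initial abstraction Ia = S/5 = (225/92)/5 = 45/92 ≈ 0.489 in
P − Ia = 8.590 − 0.489 = 4658/575 ≈ 8.101 in (> 0, runoff occurs)
Q: (4658/575)² ÷ (24257/2300) = 86787856/13947775 in (≈ 6.222 in)

Q = 86787856/13947775 in ≈ 6.222 in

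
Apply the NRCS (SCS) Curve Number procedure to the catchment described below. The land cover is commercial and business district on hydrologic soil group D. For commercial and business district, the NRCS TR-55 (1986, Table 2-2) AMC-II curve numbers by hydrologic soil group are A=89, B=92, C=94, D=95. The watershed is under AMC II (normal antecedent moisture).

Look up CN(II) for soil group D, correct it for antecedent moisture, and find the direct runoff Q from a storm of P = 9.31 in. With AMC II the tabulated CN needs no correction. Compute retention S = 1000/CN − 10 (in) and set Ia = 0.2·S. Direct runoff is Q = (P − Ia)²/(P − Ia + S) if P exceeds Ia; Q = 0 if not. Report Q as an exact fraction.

Q = 305865121/35129100 in ≈ 8.707 in

NRCS table: commercial and business district, soil group D → CN(II) = 95
CN(II) = 95; AMC II needs no correction.
S = 1000/95 − 10 = 10/19 in ≈ 0.526 in
Ia = 0.2S: 0.2·0.526 = 0.105 in (exactly 2/19)
Excess rainfall: 9.310 − 0.105 = 9.205 in; P > Ia so Q > 0
Q = (17489/1900)²/((17489/1900) + 10/19) = (305865121/3610000)/(18489/1900) = 305865121/35129100 in ≈ 8.707 in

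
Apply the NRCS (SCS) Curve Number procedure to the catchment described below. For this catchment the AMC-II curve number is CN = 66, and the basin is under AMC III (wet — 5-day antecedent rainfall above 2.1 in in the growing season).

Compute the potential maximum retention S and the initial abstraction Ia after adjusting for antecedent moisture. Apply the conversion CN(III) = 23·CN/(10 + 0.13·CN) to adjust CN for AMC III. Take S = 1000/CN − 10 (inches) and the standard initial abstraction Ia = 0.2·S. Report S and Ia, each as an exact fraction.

S = 1700/759 in ≈ 2.240 in; Ia = 340/759 in ≈ 0.448 in

Adjust CN=66 to AMC III: 23·66/(10 + 0.13·66) → 1518 ÷ (929/50) = 75900/929 ≈ 81.701
S = 1000/(75900/929) − 10 = 1700/759 in ≈ 2.240 in
Ia = 0.2S: 0.2·2.240 = 0.448 in (exactly 340/759)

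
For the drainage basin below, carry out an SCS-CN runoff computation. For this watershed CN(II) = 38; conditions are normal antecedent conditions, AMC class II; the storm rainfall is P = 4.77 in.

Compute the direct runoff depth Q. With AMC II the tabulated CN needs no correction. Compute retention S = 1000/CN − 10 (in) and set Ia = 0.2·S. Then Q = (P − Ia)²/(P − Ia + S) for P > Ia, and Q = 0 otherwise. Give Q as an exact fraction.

Average conditions: CN = 38 (no AMC adjustment).
S = 1000/38 − 10 = 310/19 in ≈ 16.316 in
Ia = 0.2S: 0.2·16.316 = 3.263 in (exactly 62/19)
Excess rainfall: 4.770 − 3.263 = 1.507 in; P > Ia so Q > 0
Runoff Q = (P−Ia)²/(P−Ia+S) = (1.507)²/(1.507+16.316) = 8196769/64339700 ≈ 0.127 in

Q = 8196769/64339700 in ≈ 0.127 in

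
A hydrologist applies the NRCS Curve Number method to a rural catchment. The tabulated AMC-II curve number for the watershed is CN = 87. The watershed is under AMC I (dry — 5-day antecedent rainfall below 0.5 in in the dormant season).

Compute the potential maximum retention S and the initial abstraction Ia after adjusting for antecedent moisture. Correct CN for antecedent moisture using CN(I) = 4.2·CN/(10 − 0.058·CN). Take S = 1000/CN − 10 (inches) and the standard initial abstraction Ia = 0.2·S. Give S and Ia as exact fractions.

S = 6500/1827 in ≈ 3.558 in; Ia = 1300/1827 in ≈ 0.712 in

Dry (AMC I): CN(I) = 4.2·87/(10 − 0.058·87) = (1827/5)/(2477/500) = 182700/2477 ≈ 73.759
S = 1000/(182700/2477) − 10 = 6500/1827 in ≈ 3.558 in
Ia = 0.2S: 0.2·3.558 = 0.712 in (exactly 1300/1827)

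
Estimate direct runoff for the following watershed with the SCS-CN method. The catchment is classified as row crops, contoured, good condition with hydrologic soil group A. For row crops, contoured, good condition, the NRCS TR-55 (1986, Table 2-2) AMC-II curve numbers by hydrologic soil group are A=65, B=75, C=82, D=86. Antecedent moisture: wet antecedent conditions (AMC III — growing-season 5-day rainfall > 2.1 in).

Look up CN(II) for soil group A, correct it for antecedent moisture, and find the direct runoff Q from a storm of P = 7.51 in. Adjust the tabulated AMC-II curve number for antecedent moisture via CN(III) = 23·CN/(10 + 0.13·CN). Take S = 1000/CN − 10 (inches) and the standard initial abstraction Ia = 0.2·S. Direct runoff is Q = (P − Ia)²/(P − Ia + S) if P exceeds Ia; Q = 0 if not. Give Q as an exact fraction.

NRCS table: row crops, contoured, good condition, soil group A → CN(II) = 65
Adjust CN=65 to AMC III: 23·65/(10 + 0.13·65) → 1495 ÷ (369/20) = 29900/369 ≈ 81.030
S = 1000/(29900/369) − 10 = 700/299 in ≈ 2.341 in
Ia = 0.2·(700/299) = 140/299 in ≈ 0.468 in
Since P=7.510 > Ia=0.468: effective rainfall P−Ia = 210549/29900 in
Q: (210549/29900)² ÷ (280549/29900) = 44330881401/8388415100 in (≈ 5.285 in)

Q = 44330881401/8388415100 in ≈ 5.285 in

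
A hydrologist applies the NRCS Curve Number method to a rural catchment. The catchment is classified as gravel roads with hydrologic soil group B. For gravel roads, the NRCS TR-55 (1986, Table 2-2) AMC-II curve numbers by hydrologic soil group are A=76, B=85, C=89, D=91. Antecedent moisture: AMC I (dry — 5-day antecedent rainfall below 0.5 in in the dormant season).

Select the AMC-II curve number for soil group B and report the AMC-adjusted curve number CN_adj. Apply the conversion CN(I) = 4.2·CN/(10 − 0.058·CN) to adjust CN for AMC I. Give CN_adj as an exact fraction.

NRCS table: gravel roads, soil group B → CN(II) = 85
CN(I) from CN(II)=85: (4.2·85)/(10 − 0.058·85) = 11900/169 ≈ 70.414

CN_adj = 11900/169 ≈ 70.414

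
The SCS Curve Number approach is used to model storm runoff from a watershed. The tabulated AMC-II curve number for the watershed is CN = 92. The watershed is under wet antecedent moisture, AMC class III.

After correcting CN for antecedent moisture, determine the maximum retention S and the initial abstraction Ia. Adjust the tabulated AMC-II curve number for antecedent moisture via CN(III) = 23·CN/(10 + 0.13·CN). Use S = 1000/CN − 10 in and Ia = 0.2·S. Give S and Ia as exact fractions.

Adjust CN=92 to AMC III: 23·92/(10 + 0.13·92) → 2116 ÷ (549/25) = 52900/549 ≈ 96.357
Retention S: 1000/CN − 10 with CN=96.357 → S = 200/529 ≈ 0.378 in
Ia = 0.2S: 0.2·0.378 = 0.076 in (exactly 40/529)

S = 200/529 in ≈ 0.378 in; Ia = 40/529 in ≈ 0.076 in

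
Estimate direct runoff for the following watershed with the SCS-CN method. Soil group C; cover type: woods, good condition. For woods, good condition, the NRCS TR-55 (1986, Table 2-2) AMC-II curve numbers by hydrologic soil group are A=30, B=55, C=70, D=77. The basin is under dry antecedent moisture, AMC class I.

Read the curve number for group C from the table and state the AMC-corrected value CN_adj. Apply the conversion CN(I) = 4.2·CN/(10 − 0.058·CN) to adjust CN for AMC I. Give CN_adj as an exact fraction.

NRCS table: woods, good condition, soil group C → CN(II) = 70
CN(I) from CN(II)=70: (4.2·70)/(10 − 0.058·70) = 4900/99 ≈ 49.495

CN_adj = 4900/99 ≈ 49.495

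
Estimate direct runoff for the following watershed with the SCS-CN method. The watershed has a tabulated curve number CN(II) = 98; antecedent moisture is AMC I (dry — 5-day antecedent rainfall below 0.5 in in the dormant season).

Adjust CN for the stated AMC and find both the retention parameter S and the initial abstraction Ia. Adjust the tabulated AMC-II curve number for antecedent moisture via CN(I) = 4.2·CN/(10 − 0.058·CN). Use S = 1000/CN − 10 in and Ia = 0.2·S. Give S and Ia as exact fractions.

Dry (AMC I): CN(I) = 4.2·98/(10 − 0.058·98) = (2058/5)/(1079/250) = 102900/1079 ≈ 95.366
S = 1000/(102900/1079) − 10 = 500/1029 in ≈ 0.486 in
Ia = 0.2S: 0.2·0.486 = 0.097 in (exactly 100/1029)

S = 500/1029 in ≈ 0.486 in; Ia = 100/1029 in ≈ 0.097 in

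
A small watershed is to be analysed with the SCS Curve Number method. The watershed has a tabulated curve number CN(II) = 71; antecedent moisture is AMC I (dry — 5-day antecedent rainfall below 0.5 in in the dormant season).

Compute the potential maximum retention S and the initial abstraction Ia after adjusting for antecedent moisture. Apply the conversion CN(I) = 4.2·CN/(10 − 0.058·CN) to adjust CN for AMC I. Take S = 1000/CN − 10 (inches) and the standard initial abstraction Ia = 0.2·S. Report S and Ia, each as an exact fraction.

S = 14500/1491 in ≈ 9.725 in; Ia = 2900/1491 in ≈ 1.945 in

Dry (AMC I): CN(I) = 4.2·71/(10 − 0.058·71) = (1491/5)/(2941/500) = 149100/2941 ≈ 50.697
Retention S: 1000/CN − 10 with CN=50.697 → S = 14500/1491 ≈ 9.725 in
Ia = 0.2·(14500/1491) = 2900/1491 in ≈ 1.945 in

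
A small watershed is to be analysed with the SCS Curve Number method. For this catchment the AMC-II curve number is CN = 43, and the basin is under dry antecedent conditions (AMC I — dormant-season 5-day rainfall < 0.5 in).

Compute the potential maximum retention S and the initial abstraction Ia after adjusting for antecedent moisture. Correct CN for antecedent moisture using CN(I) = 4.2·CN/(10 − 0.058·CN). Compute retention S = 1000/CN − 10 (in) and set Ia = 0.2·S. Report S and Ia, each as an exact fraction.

Adjust CN=43 to AMC I: 4.2·43/(10 − 0.058·43) → (903/5) ÷ (3753/500) = 30100/1251 ≈ 24.061
Max retention: S = 1000/(30100/1251) − 10 = 9500/301 in (≈ 31.561 in)
Ia = 0.2S: 0.2·31.561 = 6.312 in (exactly 1900/301)

S = 9500/301 in ≈ 31.561 in; Ia = 1900/301 in ≈ 6.312 in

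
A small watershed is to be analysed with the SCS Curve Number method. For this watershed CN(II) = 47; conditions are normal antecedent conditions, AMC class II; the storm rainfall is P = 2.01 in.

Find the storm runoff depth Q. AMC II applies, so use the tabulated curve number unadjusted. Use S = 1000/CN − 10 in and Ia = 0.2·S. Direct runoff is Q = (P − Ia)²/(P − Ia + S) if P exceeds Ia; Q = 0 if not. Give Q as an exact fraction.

Q = 0 in ≈ 0.000 in

AMC II — tabulated CN = 47 applies directly.
Retention S: 1000/CN − 10 with CN=47.000 → S = 530/47 ≈ 11.277 in
Ia = 0.2·(530/47) = 106/47 in ≈ 2.255 in
P = 2.010 ≤ Ia = 2.255 in: entire storm abstracted, Q = 0.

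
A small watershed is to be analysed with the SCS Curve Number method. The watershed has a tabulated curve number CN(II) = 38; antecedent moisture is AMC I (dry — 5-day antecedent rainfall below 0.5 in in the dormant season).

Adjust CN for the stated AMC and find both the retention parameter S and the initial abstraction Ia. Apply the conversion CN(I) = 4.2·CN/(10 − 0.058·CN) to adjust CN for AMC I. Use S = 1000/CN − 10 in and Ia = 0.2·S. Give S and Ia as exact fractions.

S = 15500/399 in ≈ 38.847 in; Ia = 3100/399 in ≈ 7.769 in

CN(I) from CN(II)=38: (4.2·38)/(10 − 0.058·38) = 39900/1949 ≈ 20.472
Max retention: S = 1000/(39900/1949) − 10 = 15500/399 in (≈ 38.847 in)
Ia = 0.2S: 0.2·38.847 = 7.769 in (exactly 3100/399)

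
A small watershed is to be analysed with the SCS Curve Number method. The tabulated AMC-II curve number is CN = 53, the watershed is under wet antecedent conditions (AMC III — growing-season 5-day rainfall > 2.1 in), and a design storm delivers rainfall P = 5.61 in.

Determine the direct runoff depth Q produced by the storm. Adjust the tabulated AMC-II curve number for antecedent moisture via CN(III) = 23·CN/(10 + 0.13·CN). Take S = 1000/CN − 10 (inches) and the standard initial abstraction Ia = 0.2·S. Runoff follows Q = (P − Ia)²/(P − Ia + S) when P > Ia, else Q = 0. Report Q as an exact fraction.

Q = 347933639881/129196812100 in ≈ 2.693 in

CN(III) from CN(II)=53: (23·53)/(10 + 0.13·53) = 121900/1689 ≈ 72.173
Retention S: 1000/CN − 10 with CN=72.173 → S = 4700/1219 ≈ 3.856 in
Ia = 0.2·(4700/1219) = 940/1219 in ≈ 0.771 in
P − Ia = 5.610 − 0.771 = 589859/121900 ≈ 4.839 in (> 0, runoff occurs)
Runoff Q = (P−Ia)²/(P−Ia+S) = (4.839)²/(4.839+3.856) = 347933639881/129196812100 ≈ 2.693 in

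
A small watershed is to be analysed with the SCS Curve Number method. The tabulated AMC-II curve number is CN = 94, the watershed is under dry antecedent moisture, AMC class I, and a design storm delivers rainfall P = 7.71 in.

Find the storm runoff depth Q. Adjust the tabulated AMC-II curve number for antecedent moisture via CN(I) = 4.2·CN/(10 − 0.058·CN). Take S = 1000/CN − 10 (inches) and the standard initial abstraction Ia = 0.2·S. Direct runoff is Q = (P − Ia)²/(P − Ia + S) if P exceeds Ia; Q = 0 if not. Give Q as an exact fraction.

Q = 59369708281/9661381100 in ≈ 6.145 in

Adjust CN=94 to AMC I: 4.2·94/(10 − 0.058·94) → (1974/5) ÷ (1137/250) = 32900/379 ≈ 86.807
Max retention: S = 1000/(32900/379) − 10 = 500/329 in (≈ 1.520 in)
Initial abstraction Ia = S/5 = (500/329)/5 = 100/329 ≈ 0.304 in
P − Ia = 7.710 − 0.304 = 243659/32900 ≈ 7.406 in (> 0, runoff occurs)
Q = (243659/32900)²/((243659/32900) + 500/329) = (59369708281/1082410000)/(293659/32900) = 59369708281/9661381100 in ≈ 6.145 in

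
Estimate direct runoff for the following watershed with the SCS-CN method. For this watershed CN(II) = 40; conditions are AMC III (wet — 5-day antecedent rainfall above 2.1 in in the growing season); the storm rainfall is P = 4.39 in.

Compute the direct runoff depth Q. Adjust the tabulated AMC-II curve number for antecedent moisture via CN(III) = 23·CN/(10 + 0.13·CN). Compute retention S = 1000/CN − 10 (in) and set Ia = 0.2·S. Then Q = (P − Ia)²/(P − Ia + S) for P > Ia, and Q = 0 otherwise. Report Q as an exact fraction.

Adjust CN=40 to AMC III: 23·40/(10 + 0.13·40) → 920 ÷ (76/5) = 1150/19 ≈ 60.526
S = 1000/(1150/19) − 10 = 150/23 in ≈ 6.522 in
Ia = 0.2·(150/23) = 30/23 in ≈ 1.304 in
Excess rainfall: 4.390 − 1.304 = 3.086 in; P > Ia so Q > 0
Q: (7097/2300)² ÷ (22097/2300) = 50367409/50823100 in (≈ 0.991 in)

Q = 50367409/50823100 in ≈ 0.991 in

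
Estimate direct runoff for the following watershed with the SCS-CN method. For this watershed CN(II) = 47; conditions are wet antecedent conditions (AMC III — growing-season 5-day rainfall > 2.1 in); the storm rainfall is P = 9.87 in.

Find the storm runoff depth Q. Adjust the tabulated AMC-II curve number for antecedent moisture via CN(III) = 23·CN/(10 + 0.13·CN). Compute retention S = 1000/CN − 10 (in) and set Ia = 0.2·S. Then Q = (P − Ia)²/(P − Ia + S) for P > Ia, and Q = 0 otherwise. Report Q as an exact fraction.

Wet (AMC III): CN(III) = 23·47/(10 + 0.13·47) = 1081/(1611/100) = 108100/1611 ≈ 67.101
S = 1000/(108100/1611) − 10 = 5300/1081 in ≈ 4.903 in
Initial abstraction Ia = S/5 = (5300/1081)/5 = 1060/1081 ≈ 0.981 in
P − Ia = 9.870 − 0.981 = 960947/108100 ≈ 8.889 in (> 0, runoff occurs)
Q: (960947/108100)² ÷ (1490947/108100) = 923419136809/161171370700 in (≈ 5.729 in)

Q = 923419136809/161171370700 in ≈ 5.729 in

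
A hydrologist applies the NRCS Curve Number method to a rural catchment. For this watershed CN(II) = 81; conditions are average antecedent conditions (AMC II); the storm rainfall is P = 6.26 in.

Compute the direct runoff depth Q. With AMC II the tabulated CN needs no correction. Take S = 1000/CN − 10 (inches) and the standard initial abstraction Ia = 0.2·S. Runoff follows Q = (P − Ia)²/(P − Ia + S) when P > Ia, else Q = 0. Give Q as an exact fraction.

Q = 550043209/133459650 in ≈ 4.121 in

CN(II) = 81; AMC II needs no correction.
Max retention: S = 1000/81 − 10 = 190/81 in (≈ 2.346 in)
Ia = 0.2S: 0.2·2.346 = 0.469 in (exactly 38/81)
P − Ia = 6.260 − 0.469 = 23453/4050 ≈ 5.791 in (> 0, runoff occurs)
Q: (23453/4050)² ÷ (32953/4050) = 550043209/133459650 in (≈ 4.121 in)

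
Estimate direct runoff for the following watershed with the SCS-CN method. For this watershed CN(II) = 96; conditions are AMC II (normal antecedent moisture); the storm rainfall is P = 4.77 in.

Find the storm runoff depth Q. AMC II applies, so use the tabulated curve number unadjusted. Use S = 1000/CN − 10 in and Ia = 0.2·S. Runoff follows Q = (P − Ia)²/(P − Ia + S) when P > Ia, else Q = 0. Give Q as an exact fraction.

CN(II) = 96; AMC II needs no correction.
S = 1000/96 − 10 = 5/12 in ≈ 0.417 in
Ia = 0.2·(5/12) = 1/12 in ≈ 0.083 in
P − Ia = 4.770 − 0.083 = 703/150 ≈ 4.687 in (> 0, runoff occurs)
Runoff Q = (P−Ia)²/(P−Ia+S) = (4.687)²/(4.687+0.417) = 494209/114825 ≈ 4.304 in

Q = 494209/114825 in ≈ 4.304 in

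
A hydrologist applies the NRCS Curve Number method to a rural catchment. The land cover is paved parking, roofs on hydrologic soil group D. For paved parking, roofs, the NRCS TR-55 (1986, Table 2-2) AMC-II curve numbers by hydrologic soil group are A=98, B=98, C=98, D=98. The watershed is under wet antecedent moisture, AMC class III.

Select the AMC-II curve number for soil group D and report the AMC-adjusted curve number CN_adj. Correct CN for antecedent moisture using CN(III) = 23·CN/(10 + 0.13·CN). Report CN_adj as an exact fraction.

NRCS table: paved parking, roofs, soil group D → CN(II) = 98
CN(III) from CN(II)=98: (23·98)/(10 + 0.13·98) = 112700/1137 ≈ 99.120

CN_adj = 112700/1137 ≈ 99.120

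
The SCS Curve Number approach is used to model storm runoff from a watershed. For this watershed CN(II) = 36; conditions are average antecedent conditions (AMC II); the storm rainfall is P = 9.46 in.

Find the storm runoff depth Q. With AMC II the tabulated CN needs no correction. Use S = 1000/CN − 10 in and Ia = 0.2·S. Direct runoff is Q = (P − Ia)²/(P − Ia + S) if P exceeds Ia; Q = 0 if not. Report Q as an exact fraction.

CN(II) = 36; AMC II needs no correction.
Retention S: 1000/CN − 10 with CN=36.000 → S = 160/9 ≈ 17.778 in
Initial abstraction Ia = S/5 = (160/9)/5 = 32/9 ≈ 3.556 in
P − Ia = 9.460 − 3.556 = 2657/450 ≈ 5.904 in (> 0, runoff occurs)
Runoff Q = (P−Ia)²/(P−Ia+S) = (5.904)²/(5.904+17.778) = 7059649/4795650 ≈ 1.472 in

Q = 7059649/4795650 in ≈ 1.472 in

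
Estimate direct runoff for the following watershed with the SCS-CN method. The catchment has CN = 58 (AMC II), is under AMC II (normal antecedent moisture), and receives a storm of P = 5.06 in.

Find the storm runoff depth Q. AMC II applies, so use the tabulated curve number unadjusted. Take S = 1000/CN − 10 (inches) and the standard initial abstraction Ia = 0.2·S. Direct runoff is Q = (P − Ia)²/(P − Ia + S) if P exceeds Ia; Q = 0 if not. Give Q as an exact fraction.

Q = 27426169/22818650 in ≈ 1.202 in

Average conditions: CN = 58 (no AMC adjustment).
Retention S: 1000/CN − 10 with CN=58.000 → S = 210/29 ≈ 7.241 in
Ia = 0.2·(210/29) = 42/29 in ≈ 1.448 in
Excess rainfall: 5.060 − 1.448 = 3.612 in; P > Ia so Q > 0
Q = (5237/1450)²/((5237/1450) + 210/29) = (27426169/2102500)/(15737/1450) = 27426169/22818650 in ≈ 1.202 in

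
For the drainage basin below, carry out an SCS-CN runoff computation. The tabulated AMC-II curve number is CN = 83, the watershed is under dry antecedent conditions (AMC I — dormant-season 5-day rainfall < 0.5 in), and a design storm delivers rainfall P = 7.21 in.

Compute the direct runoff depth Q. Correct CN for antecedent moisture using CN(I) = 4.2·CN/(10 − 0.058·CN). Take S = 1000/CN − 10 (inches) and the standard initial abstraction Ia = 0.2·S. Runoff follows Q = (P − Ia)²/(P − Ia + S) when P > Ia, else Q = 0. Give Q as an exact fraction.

Q = 1180923410209/337567332900 in ≈ 3.498 in

CN(I) from CN(II)=83: (4.2·83)/(10 − 0.058·83) = 174300/2593 ≈ 67.219
Max retention: S = 1000/(174300/2593) − 10 = 8500/1743 in (≈ 4.877 in)
Ia = 0.2·(8500/1743) = 1700/1743 in ≈ 0.975 in
Excess rainfall: 7.210 − 0.975 = 6.235 in; P > Ia so Q > 0
Q: (1086703/174300)² ÷ (1936703/174300) = 1180923410209/337567332900 in (≈ 3.498 in)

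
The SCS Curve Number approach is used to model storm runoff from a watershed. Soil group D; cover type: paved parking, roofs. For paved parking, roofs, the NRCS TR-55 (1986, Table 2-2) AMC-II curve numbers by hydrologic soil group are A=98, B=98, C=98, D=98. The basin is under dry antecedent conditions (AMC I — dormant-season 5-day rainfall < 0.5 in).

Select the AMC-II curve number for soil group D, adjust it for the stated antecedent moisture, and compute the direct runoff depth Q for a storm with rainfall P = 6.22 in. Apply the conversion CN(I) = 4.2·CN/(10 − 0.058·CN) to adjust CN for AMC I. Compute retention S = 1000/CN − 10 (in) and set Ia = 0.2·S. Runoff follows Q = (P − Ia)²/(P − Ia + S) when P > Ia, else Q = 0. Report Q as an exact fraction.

Q = 99236970361/17493977550 in ≈ 5.673 in

NRCS table: paved parking, roofs, soil group D → CN(II) = 98
Dry (AMC I): CN(I) = 4.2·98/(10 − 0.058·98) = (2058/5)/(1079/250) = 102900/1079 ≈ 95.366
Max retention: S = 1000/(102900/1079) − 10 = 500/1029 in (≈ 0.486 in)
Initial abstraction Ia = S/5 = (500/1029)/5 = 100/1029 ≈ 0.097 in
Excess rainfall: 6.220 − 0.097 = 6.123 in; P > Ia so Q > 0
Q: (315019/51450)² ÷ (340019/51450) = 99236970361/17493977550 in (≈ 5.673 in)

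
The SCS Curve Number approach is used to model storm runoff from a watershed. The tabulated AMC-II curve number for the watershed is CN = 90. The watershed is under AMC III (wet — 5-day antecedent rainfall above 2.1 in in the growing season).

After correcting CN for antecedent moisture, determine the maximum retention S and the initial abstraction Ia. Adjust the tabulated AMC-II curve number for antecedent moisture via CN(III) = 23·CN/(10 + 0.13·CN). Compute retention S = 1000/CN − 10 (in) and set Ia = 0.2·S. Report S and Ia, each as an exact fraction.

Adjust CN=90 to AMC III: 23·90/(10 + 0.13·90) → 2070 ÷ (217/10) = 20700/217 ≈ 95.392
Retention S: 1000/CN − 10 with CN=95.392 → S = 100/207 ≈ 0.483 in
Ia = 0.2·(100/207) = 20/207 in ≈ 0.097 in

S = 100/207 in ≈ 0.483 in; Ia = 20/207 in ≈ 0.097 in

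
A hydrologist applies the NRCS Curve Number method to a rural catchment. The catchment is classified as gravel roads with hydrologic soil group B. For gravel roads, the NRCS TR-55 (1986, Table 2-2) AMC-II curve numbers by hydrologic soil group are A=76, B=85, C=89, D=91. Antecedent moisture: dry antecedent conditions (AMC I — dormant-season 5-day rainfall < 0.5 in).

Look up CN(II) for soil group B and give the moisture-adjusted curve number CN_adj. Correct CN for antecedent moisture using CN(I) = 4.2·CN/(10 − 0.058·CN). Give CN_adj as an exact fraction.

CN_adj = 11900/169 ≈ 70.414

NRCS table: gravel roads, soil group B → CN(II) = 85
CN(I) from CN(II)=85: (4.2·85)/(10 − 0.058·85) = 11900/169 ≈ 70.414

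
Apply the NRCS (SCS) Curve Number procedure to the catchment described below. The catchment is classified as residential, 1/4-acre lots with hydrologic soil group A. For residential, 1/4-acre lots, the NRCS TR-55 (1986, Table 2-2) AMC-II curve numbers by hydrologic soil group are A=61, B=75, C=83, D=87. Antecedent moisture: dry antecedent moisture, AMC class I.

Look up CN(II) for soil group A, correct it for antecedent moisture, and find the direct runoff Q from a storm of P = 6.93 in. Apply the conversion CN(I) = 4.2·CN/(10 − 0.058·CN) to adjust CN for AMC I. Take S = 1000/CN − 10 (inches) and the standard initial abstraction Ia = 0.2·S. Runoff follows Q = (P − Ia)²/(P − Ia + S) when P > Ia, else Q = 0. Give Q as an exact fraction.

NRCS table: residential, 1/4-acre lots, soil group A → CN(II) = 61
Adjust CN=61 to AMC I: 4.2·61/(10 − 0.058·61) → (1281/5) ÷ (3231/500) = 42700/1077 ≈ 39.647
Max retention: S = 1000/(42700/1077) − 10 = 6500/427 in (≈ 15.222 in)
Ia = 0.2·(6500/427) = 1300/427 in ≈ 3.044 in
P − Ia = 6.930 − 3.044 = 165911/42700 ≈ 3.886 in (> 0, runoff occurs)
Q = (165911/42700)²/((165911/42700) + 6500/427) = (27526459921/1823290000)/(815911/42700) = 27526459921/34839399700 in ≈ 0.790 in

Q = 27526459921/34839399700 in ≈ 0.790 in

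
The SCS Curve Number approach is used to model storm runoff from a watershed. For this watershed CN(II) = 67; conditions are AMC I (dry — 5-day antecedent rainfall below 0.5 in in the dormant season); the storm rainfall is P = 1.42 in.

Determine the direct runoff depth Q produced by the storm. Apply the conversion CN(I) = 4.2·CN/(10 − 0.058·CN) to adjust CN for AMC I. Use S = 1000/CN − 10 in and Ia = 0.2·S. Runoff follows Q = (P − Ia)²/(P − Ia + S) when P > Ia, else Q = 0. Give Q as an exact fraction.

CN(I) from CN(II)=67: (4.2·67)/(10 − 0.058·67) = 46900/1019 ≈ 46.026
Max retention: S = 1000/(46900/1019) − 10 = 5500/469 in (≈ 11.727 in)
Ia = 0.2S: 0.2·11.727 = 2.345 in (exactly 1100/469)
P = 1.420 ≤ Ia = 2.345 in: entire storm abstracted, Q = 0.

Q = 0 in ≈ 0.000 in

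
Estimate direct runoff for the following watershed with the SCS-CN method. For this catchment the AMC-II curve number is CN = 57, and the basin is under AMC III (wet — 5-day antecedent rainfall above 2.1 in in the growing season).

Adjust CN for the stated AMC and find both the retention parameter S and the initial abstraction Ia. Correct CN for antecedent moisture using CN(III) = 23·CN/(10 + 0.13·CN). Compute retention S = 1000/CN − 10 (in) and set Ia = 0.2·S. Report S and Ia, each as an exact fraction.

Wet (AMC III): CN(III) = 23·57/(10 + 0.13·57) = 1311/(1741/100) = 131100/1741 ≈ 75.302
S = 1000/(131100/1741) − 10 = 4300/1311 in ≈ 3.280 in
Ia = 0.2S: 0.2·3.280 = 0.656 in (exactly 860/1311)

S = 4300/1311 in ≈ 3.280 in; Ia = 860/1311 in ≈ 0.656 in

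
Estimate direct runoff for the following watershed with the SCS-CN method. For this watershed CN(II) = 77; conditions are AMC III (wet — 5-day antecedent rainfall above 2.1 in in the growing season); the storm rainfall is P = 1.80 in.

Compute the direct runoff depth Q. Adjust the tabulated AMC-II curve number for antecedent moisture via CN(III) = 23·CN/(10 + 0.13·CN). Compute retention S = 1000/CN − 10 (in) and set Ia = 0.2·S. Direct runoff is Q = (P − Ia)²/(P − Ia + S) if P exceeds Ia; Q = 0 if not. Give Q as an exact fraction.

CN(III) from CN(II)=77: (23·77)/(10 + 0.13·77) = 7700/87 ≈ 88.506
Retention S: 1000/CN − 10 with CN=88.506 → S = 100/77 ≈ 1.299 in
Initial abstraction Ia = S/5 = (100/77)/5 = 20/77 ≈ 0.260 in
P − Ia = 1.800 − 0.260 = 593/385 ≈ 1.540 in (> 0, runoff occurs)
Runoff Q = (P−Ia)²/(P−Ia+S) = (1.540)²/(1.540+1.299) = 351649/420805 ≈ 0.836 in

Q = 351649/420805 in ≈ 0.836 in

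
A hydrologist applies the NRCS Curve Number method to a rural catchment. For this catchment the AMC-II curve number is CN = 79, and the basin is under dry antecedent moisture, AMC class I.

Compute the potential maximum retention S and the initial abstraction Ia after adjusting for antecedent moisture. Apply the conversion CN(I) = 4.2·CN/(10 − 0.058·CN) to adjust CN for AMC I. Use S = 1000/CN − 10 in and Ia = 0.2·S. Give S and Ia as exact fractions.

S = 500/79 in ≈ 6.329 in; Ia = 100/79 in ≈ 1.266 in

Adjust CN=79 to AMC I: 4.2·79/(10 − 0.058·79) → (1659/5) ÷ (2709/500) = 7900/129 ≈ 61.240
Max retention: S = 1000/(7900/129) − 10 = 500/79 in (≈ 6.329 in)
Ia = 0.2·(500/79) = 100/79 in ≈ 1.266 in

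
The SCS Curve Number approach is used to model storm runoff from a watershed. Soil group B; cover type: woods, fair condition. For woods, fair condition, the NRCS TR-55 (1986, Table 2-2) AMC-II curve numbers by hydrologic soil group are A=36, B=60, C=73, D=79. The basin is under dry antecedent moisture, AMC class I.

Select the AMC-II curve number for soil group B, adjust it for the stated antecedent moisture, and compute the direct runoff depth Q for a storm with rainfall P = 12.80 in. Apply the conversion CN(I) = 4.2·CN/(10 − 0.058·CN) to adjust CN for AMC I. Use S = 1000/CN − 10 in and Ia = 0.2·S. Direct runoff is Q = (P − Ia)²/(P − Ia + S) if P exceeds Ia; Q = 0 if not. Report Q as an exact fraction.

NRCS table: woods, fair condition, soil group B → CN(II) = 60
CN(I) from CN(II)=60: (4.2·60)/(10 − 0.058·60) = 6300/163 ≈ 38.650
Retention S: 1000/CN − 10 with CN=38.650 → S = 1000/63 ≈ 15.873 in
Initial abstraction Ia = S/5 = (1000/63)/5 = 200/63 ≈ 3.175 in
P − Ia = 12.800 − 3.175 = 3032/315 ≈ 9.625 in (> 0, runoff occurs)
Q = (3032/315)²/((3032/315) + 1000/63) = (9193024/99225)/(8032/315) = 287282/79065 in ≈ 3.633 in

Q = 287282/79065 in ≈ 3.633 in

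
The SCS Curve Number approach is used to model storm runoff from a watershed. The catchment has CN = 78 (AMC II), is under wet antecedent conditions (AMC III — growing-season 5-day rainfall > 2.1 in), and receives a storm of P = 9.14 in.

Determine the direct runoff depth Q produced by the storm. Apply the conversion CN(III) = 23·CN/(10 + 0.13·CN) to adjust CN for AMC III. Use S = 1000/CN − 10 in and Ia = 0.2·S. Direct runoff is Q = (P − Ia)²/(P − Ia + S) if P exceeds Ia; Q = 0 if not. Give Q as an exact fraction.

Adjust CN=78 to AMC III: 23·78/(10 + 0.13·78) → 1794 ÷ (1007/50) = 89700/1007 ≈ 89.076
S = 1000/(89700/1007) − 10 = 1100/897 in ≈ 1.226 in
Ia = 0.2S: 0.2·1.226 = 0.245 in (exactly 220/897)
Since P=9.140 > Ia=0.245: effective rainfall P−Ia = 398929/44850 in
Q: (398929/44850)² ÷ (453929/44850) = 159144347041/20358715650 in (≈ 7.817 in)

Q = 159144347041/20358715650 in ≈ 7.817 in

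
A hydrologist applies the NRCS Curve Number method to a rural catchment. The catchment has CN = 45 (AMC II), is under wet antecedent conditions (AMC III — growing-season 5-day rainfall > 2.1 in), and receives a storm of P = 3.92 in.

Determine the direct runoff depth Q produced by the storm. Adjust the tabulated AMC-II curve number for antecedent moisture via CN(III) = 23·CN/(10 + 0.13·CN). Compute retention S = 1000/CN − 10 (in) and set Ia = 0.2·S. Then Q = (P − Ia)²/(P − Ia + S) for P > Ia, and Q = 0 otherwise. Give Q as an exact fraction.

Adjust CN=45 to AMC III: 23·45/(10 + 0.13·45) → 1035 ÷ (317/20) = 20700/317 ≈ 65.300
Max retention: S = 1000/(20700/317) − 10 = 1100/207 in (≈ 5.314 in)
Ia = 0.2·(1100/207) = 220/207 in ≈ 1.063 in
Excess rainfall: 3.920 − 1.063 = 2.857 in; P > Ia so Q > 0
Runoff Q = (P−Ia)²/(P−Ia+S) = (2.857)²/(2.857+5.314) = 109312898/109415025 ≈ 0.999 in

Q = 109312898/109415025 in ≈ 0.999 in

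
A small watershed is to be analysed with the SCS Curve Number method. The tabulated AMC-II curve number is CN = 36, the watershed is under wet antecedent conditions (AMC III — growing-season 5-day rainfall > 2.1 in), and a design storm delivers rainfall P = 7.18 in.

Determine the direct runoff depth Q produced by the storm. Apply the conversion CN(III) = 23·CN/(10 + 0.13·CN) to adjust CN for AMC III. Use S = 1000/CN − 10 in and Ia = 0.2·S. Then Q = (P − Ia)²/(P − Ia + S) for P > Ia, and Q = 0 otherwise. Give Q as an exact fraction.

Q = 3400405969/1431539550 in ≈ 2.375 in

Adjust CN=36 to AMC III: 23·36/(10 + 0.13·36) → 828 ÷ (367/25) = 20700/367 ≈ 56.403
Retention S: 1000/CN − 10 with CN=56.403 → S = 1600/207 ≈ 7.729 in
Ia = 0.2S: 0.2·7.729 = 1.546 in (exactly 320/207)
Since P=7.180 > Ia=1.546: effective rainfall P−Ia = 58313/10350 in
Q = (58313/10350)²/((58313/10350) + 1600/207) = (3400405969/107122500)/(138313/10350) = 3400405969/1431539550 in ≈ 2.375 in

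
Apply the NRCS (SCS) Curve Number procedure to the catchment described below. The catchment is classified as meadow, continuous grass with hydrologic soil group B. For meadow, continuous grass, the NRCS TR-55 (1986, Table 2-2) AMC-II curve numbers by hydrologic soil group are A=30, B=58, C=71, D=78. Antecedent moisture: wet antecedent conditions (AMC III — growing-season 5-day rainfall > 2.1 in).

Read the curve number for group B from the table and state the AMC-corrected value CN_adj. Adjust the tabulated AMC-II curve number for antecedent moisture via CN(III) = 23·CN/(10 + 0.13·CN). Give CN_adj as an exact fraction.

NRCS table: meadow, continuous grass, soil group B → CN(II) = 58
Adjust CN=58 to AMC III: 23·58/(10 + 0.13·58) → 1334 ÷ (877/50) = 66700/877 ≈ 76.055

CN_adj = 66700/877 ≈ 76.055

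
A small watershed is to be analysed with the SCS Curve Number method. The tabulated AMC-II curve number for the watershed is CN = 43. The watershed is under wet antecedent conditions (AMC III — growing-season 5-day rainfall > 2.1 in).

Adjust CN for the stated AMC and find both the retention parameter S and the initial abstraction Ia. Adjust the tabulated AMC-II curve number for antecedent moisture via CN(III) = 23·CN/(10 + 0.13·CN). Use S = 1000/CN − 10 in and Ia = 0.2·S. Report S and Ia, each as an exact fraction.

S = 5700/989 in ≈ 5.763 in; Ia = 1140/989 in ≈ 1.153 in

Adjust CN=43 to AMC III: 23·43/(10 + 0.13·43) → 989 ÷ (1559/100) = 98900/1559 ≈ 63.438
S = 1000/(98900/1559) − 10 = 5700/989 in ≈ 5.763 in
Ia = 0.2S: 0.2·5.763 = 1.153 in (exactly 1140/989)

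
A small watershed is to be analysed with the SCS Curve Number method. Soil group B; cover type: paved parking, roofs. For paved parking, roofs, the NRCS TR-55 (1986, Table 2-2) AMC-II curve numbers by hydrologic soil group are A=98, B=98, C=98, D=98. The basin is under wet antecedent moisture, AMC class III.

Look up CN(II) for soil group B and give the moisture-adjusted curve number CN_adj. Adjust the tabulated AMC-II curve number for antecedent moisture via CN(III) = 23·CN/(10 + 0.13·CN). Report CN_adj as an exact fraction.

CN_adj = 112700/1137 ≈ 99.120

NRCS table: paved parking, roofs, soil group B → CN(II) = 98
CN(III) from CN(II)=98: (23·98)/(10 + 0.13·98) = 112700/1137 ≈ 99.120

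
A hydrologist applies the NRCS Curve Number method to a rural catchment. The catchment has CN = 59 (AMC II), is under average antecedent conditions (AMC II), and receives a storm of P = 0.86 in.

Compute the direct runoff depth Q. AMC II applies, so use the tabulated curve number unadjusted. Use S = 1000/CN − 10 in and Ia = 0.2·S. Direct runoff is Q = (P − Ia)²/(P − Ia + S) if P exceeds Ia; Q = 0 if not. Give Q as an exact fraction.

Q = 0 in ≈ 0.000 in

CN(II) = 59; AMC II needs no correction.
S = 1000/59 − 10 = 410/59 in ≈ 6.949 in
Ia = 0.2S: 0.2·6.949 = 1.390 in (exactly 82/59)
P = 0.860 ≤ Ia = 1.390 in: entire storm abstracted, Q = 0.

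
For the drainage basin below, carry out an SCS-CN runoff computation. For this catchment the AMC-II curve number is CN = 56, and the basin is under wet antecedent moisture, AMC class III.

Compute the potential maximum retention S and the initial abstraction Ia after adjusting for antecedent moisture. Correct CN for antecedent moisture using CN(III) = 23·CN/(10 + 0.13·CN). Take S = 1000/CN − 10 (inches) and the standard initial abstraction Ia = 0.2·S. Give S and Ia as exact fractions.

S = 550/161 in ≈ 3.416 in; Ia = 110/161 in ≈ 0.683 in

CN(III) from CN(II)=56: (23·56)/(10 + 0.13·56) = 4025/54 ≈ 74.537
Retention S: 1000/CN − 10 with CN=74.537 → S = 550/161 ≈ 3.416 in
Ia = 0.2S: 0.2·3.416 = 0.683 in (exactly 110/161)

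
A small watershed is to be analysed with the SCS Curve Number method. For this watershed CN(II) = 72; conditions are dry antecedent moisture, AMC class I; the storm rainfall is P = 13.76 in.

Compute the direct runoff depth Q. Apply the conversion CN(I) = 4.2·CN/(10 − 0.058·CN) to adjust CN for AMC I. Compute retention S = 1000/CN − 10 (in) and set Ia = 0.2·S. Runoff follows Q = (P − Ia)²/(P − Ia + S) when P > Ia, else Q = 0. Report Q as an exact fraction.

Dry (AMC I): CN(I) = 4.2·72/(10 − 0.058·72) = (1512/5)/(728/125) = 675/13 ≈ 51.923
Retention S: 1000/CN − 10 with CN=51.923 → S = 250/27 ≈ 9.259 in
Ia = 0.2S: 0.2·9.259 = 1.852 in (exactly 50/27)
P − Ia = 13.760 − 1.852 = 8038/675 ≈ 11.908 in (> 0, runoff occurs)
Q: (8038/675)² ÷ (14288/675) = 16152361/2411100 in (≈ 6.699 in)

Q = 16152361/2411100 in ≈ 6.699 in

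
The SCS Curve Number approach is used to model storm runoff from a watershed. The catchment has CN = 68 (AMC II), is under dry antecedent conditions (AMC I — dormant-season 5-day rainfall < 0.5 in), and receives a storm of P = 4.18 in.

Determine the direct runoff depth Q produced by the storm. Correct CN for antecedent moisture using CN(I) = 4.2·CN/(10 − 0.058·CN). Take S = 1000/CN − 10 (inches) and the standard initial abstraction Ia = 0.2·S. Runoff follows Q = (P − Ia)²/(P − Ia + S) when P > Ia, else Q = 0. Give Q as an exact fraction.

Q = 1198059769/4187842050 in ≈ 0.286 in

CN(I) from CN(II)=68: (4.2·68)/(10 − 0.058·68) = 35700/757 ≈ 47.160
Retention S: 1000/CN − 10 with CN=47.160 → S = 4000/357 ≈ 11.204 in
Initial abstraction Ia = S/5 = (4000/357)/5 = 800/357 ≈ 2.241 in
Excess rainfall: 4.180 − 2.241 = 1.939 in; P > Ia so Q > 0
Q = (34613/17850)²/((34613/17850) + 4000/357) = (1198059769/318622500)/(234613/17850) = 1198059769/4187842050 in ≈ 0.286 in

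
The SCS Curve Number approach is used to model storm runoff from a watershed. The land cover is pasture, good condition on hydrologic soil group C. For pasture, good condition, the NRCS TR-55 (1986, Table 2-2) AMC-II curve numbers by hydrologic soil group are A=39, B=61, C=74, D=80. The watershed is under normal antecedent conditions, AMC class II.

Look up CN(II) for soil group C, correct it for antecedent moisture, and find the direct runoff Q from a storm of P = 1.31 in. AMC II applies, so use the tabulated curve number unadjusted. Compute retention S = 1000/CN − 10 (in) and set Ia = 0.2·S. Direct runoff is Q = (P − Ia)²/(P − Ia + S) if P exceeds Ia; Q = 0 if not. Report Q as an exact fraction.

Q = 5049009/56413900 in ≈ 0.089 in

NRCS table: pasture, good condition, soil group C → CN(II) = 74
AMC II — tabulated CN = 74 applies directly.
Retention S: 1000/CN − 10 with CN=74.000 → S = 130/37 ≈ 3.514 in
Ia = 0.2·(130/37) = 26/37 in ≈ 0.703 in
Excess rainfall: 1.310 − 0.703 = 0.607 in; P > Ia so Q > 0
Q = (2247/3700)²/((2247/3700) + 130/37) = (5049009/13690000)/(15247/3700) = 5049009/56413900 in ≈ 0.089 in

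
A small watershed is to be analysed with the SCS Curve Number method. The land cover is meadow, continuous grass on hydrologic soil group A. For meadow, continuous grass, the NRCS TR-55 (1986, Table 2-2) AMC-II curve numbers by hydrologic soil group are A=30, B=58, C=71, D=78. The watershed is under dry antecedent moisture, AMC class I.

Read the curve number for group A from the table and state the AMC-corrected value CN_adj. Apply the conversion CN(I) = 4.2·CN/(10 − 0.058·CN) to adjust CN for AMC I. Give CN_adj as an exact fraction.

NRCS table: meadow, continuous grass, soil group A → CN(II) = 30
CN(I) from CN(II)=30: (4.2·30)/(10 − 0.058·30) = 900/59 ≈ 15.254

CN_adj = 900/59 ≈ 15.254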